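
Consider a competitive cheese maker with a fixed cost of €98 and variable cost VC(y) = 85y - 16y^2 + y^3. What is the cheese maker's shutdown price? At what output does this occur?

€21 per unit, at y = 8

Short-run supply begins at min AVC. From VC = 85y - 16y^2 + y^3, AVC = 85 - 16y + y^2.
dAVC/dy = -16 + 2y = 0 gives y = 8. min AVC = 85 - 16·8 + 8^2 = 21.
The firm shuts down for any P below €21.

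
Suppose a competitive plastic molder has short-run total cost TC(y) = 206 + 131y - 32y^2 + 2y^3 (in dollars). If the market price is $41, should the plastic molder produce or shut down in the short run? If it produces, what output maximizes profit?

Produce at y = 9

Strip out fixed cost: VC = 131y - 32y^2 + 2y^3. Then AVC = 131 - 32y + 2y^2 and MC = 131 - 64y + 6y^2.
AVC hits its minimum where MC = AVC, at y = 8, giving min AVC = 131 - 32·8 + 2·8^2 = $3.
Because $41 ≥ $3, revenue can cover variable cost; the firm operates.
Solving P = MC: 90 - 64y + 6y^2 = 0 ⇒ y = 5/3 or 9. On the upward-sloping branch, y* = 9.
Check: AVC at y = 9 is $5 ≤ P, so revenue covers variable cost.
Profit = P·y − TC = 41·9 − 251 = $118.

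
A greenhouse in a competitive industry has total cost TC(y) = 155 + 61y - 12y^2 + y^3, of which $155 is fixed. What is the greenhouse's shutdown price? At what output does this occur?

Short-run supply begins at min AVC. From VC = 61y - 12y^2 + y^3, AVC = 61 - 12y + y^2.
dAVC/dy = -12 + 2y = 0 gives y = 6. min AVC = 61 - 12·6 + 6^2 = 25.
The firm shuts down for any P below $25.

$25 per unit, at y = 6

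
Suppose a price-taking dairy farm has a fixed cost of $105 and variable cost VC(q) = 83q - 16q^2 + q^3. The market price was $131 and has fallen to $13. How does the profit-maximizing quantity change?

AVC = 83 - 16q + q^2, minimized at q = 8 where min AVC = $19. MC = 83 - 32q + 3q^2.
With P = $131 above the shutdown price, P = MC gives q = 12.
At P = $13 < min AVC = $19, price no longer covers variable cost at any output, so the firm shuts down: q = 0.

Output falls from 12 to 0 (the firm shuts down)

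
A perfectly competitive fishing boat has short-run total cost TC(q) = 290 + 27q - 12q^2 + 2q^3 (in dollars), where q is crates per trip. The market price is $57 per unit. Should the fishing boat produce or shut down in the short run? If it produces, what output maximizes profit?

From TC, MC = TC'(q) = 27 - 24q + 6q^2 and AVC = VC/q = 27 - 12q + 2q^2.
AVC hits its minimum where MC = AVC, at q = 3, giving min AVC = 27 - 12·3 + 2·3^2 = $9.
Since P = $57 ≥ min AVC = $9, price covers variable cost and the firm should produce.
P = MC gives -30 - 24q + 6q^2 = 0, with roots -1 and 5. Take the larger (rising MC): q* = 5.
Check: AVC at q = 5 is $17 ≤ P, so revenue covers variable cost.
Profit = P·q − TC = 57·5 − 375 = -$90, a loss, but smaller than the $290 fixed cost the firm would lose by shutting down.

Produce at q = 5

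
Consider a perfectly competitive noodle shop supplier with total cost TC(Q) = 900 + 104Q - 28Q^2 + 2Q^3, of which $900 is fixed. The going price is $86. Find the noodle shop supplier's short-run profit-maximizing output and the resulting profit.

Profit = -$252 at Q = 9

AVC = 104 - 28Q + 2Q^2 has its minimum $6 at Q = 7; price $86 clears that bar, so the firm operates.
With MC = 104 - 56Q + 6Q^2, P = MC on the upward-sloping part at Q* = 9.
TR = 86·9 = 774. TC = 900 + 126 = 1026. Profit = 774 − 1026 = -$252.
By producing, the firm covers all variable cost plus $648 of fixed cost; shutting down would lose the full $900.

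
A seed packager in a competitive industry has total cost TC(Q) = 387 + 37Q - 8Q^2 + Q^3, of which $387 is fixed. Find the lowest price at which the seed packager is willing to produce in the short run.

The firm shuts down when price falls below the minimum of average variable cost. AVC = VC/Q = 37 - 8Q + Q^2.
dAVC/dQ = -8 + 2Q = 0 gives Q = 4. min AVC = 37 - 8·4 + 4^2 = 21.
For P < $21 the firm produces nothing.

$21 per unit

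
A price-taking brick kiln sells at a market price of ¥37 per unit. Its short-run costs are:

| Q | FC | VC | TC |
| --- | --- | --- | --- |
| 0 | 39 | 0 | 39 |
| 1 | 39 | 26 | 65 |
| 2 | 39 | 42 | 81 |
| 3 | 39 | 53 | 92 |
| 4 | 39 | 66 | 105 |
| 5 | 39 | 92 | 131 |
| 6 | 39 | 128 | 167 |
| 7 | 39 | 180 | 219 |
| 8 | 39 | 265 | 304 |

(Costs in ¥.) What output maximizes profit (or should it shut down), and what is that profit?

Profit at each row (π = 37Q − TC): Q=0: -39; Q=1: -28; Q=2: -7; Q=3: 19; Q=4: 43; Q=5: 54; Q=6: 55; Q=7: 40; Q=8: -8.
Profit is maximized at Q = 6. AVC there is 128/6 = ¥21.33 ≤ P, so producing beats shutting down (which would give -¥39).

Q = 6; profit = ¥55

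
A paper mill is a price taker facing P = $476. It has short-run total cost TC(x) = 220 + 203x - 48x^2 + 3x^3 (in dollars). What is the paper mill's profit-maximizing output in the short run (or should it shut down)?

Variable cost is VC = 203x - 48x^2 + 3x^3, so AVC = VC/x = 203 - 48x + 3x^2 and MC = dTC/dx = 203 - 96x + 9x^2.
AVC is minimized where dAVC/dx = -48 + 6x = 0, at x = 8; min AVC = 203 - 48·8 + 3·8^2 = $11.
Since P = $476 ≥ min AVC = $11, price covers variable cost and the firm should produce.
P = MC gives -273 - 96x + 9x^2 = 0, with roots -7/3 and 13. Take the larger (rising MC): x* = 13.
Check: AVC at x = 13 is $86 ≤ P, so revenue covers variable cost.
Profit = P·x − TC = 476·13 − 1338 = $4850.

Produce at x = 13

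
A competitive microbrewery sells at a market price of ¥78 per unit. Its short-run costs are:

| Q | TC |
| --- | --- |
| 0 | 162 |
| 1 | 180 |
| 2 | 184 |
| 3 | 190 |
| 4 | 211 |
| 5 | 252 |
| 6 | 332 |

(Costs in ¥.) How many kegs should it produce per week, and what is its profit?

Profit at each row (π = 78Q − TC): Q=0: -162; Q=1: -102; Q=2: -28; Q=3: 44; Q=4: 101; Q=5: 138; Q=6: 136.
Profit is maximized at Q = 5. AVC there is 90/5 = ¥18 ≤ P, so producing beats shutting down (which would give -¥162).

Q = 5; profit = ¥138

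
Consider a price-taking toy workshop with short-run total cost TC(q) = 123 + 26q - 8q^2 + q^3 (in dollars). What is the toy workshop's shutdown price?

The firm shuts down when price falls below the minimum of average variable cost. AVC = VC/q = 26 - 8q + q^2.
dAVC/dq = -8 + 2q = 0 gives q = 4. min AVC = 26 - 8·4 + 4^2 = 10.
The firm shuts down for any P below $10.

$10 per unit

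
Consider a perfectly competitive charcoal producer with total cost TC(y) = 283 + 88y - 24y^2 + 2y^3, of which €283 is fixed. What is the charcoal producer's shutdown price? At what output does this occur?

The firm shuts down when price falls below the minimum of average variable cost. AVC = VC/y = 88 - 24y + 2y^2.
dAVC/dy = -24 + 4y = 0 gives y = 6. min AVC = 88 - 24·6 + 2·6^2 = 16.
The firm shuts down for any P below €16.

€16 per unit, at y = 6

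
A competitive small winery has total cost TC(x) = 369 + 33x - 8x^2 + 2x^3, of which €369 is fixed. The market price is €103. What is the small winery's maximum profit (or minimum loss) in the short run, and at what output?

AVC = 33 - 8x + 2x^2 has its minimum €25 at x = 2; price €103 clears that bar, so the firm operates.
MC = 33 - 16x + 6x^2. Setting P = MC and taking the root on the rising branch gives x* = 5.
TR = 103·5 = 515. TC = 369 + 215 = 584. Profit = 515 − 584 = -€69.
By producing, the firm covers all variable cost plus €300 of fixed cost; shutting down would lose the full €369.

Profit = -€69 at x = 5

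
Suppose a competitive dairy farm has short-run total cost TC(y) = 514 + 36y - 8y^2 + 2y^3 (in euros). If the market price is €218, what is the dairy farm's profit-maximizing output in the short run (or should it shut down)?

Produce at y = 7

From TC, MC = TC'(y) = 36 - 16y + 6y^2 and AVC = VC/y = 36 - 8y + 2y^2.
AVC hits its minimum where MC = AVC, at y = 2, giving min AVC = 36 - 8·2 + 2·2^2 = €28.
P = €218 exceeds min AVC = €28, so the firm stays open.
Solving P = MC: -182 - 16y + 6y^2 = 0 ⇒ y = -13/3 or 7. On the upward-sloping branch, y* = 7.
Check: AVC at y = 7 is €78 ≤ P, so revenue covers variable cost.
Profit = P·y − TC = 218·7 − 1060 = €466.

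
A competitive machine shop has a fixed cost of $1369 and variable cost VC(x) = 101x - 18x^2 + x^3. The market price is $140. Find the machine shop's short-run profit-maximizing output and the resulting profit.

AVC = 101 - 18x + x^2 has its minimum $20 at x = 9; price $140 clears that bar, so the firm operates.
With MC = 101 - 36x + 3x^2, P = MC on the upward-sloping part at x* = 13.
TR = 140·13 = 1820. TC = 1369 + 468 = 1837. Profit = 1820 − 1837 = -$17.
Shutting down would mean losing the fixed cost of $1369, so operating at a loss of $17 is better by $1352.

Profit = -$17 at x = 13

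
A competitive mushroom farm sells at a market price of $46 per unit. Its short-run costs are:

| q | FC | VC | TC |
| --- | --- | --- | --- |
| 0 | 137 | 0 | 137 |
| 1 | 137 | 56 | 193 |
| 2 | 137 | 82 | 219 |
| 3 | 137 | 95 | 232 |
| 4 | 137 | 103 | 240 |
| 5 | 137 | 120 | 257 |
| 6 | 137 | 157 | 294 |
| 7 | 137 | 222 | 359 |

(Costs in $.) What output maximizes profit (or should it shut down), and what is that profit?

q = 6; profit = -$18

Compute π = P·q − TC at each output: q=0: -137; q=1: -147; q=2: -127; q=3: -94; q=4: -56; q=5: -27; q=6: -18; q=7: -37.
Profit is maximized at q = 6. AVC there is 157/6 = $26.17 ≤ P, so producing beats shutting down (which would give -$137).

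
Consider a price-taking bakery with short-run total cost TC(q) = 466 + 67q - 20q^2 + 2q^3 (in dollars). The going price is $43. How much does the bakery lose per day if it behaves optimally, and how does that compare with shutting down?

Profit = -$322 at q = 6

AVC = 67 - 20q + 2q^2 has its minimum $17 at q = 5; price $43 clears that bar, so the firm operates.
With MC = 67 - 40q + 6q^2, P = MC on the upward-sloping part at q* = 6.
TR = 43·6 = 258. TC = 466 + 114 = 580. Profit = 258 − 580 = -$322.
That loss of $322 beats the $466 the firm would lose by shutting down; producing recovers $144 of fixed cost.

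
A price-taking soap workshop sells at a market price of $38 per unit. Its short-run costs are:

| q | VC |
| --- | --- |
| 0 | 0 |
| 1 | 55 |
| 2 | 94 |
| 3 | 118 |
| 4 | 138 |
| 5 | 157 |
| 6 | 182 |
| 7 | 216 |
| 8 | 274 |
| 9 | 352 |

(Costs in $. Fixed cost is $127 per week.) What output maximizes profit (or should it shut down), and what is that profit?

q = 7; profit = -$77

Profit at each row (π = 38q − TC): q=0: -127; q=1: -144; q=2: -145; q=3: -131; q=4: -113; q=5: -94; q=6: -81; q=7: -77; q=8: -97; q=9: -137.
Profit is maximized at q = 7. AVC there is 216/7 = $30.86 ≤ P, so producing beats shutting down (which would give -$127).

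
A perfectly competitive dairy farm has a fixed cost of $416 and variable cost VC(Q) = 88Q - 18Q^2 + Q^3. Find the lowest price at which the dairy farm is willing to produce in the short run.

$7 per unit

The shutdown price is the minimum of AVC. VC = 88Q - 18Q^2 + Q^3, so AVC = 88 - 18Q + Q^2.
At the minimum of AVC, MC = AVC. MC = 88 - 36Q + 3Q^2; setting MC = AVC gives 2Q^2 - 18Q = 0, so Q = 9. min AVC = 7.
So the shutdown price is $7.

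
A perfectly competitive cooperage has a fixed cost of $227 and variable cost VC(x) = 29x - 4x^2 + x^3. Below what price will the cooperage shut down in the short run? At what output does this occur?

$25 per unit, at x = 2

The firm shuts down when price falls below the minimum of average variable cost. AVC = VC/x = 29 - 4x + x^2.
At the minimum of AVC, MC = AVC. MC = 29 - 8x + 3x^2; setting MC = AVC gives 2x^2 - 4x = 0, so x = 2. min AVC = 25.
The firm shuts down for any P below $25.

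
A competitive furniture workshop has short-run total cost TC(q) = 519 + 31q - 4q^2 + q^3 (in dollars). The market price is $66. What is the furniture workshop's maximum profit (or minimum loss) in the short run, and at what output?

AVC = 31 - 4q + q^2; min AVC = $27 at q = 2. Since P = $66 ≥ min AVC, the firm produces.
With MC = 31 - 8q + 3q^2, P = MC on the upward-sloping part at q* = 5.
TR = 66·5 = 330. TC = 519 + 180 = 699. Profit = 330 − 699 = -$369.
That loss of $369 beats the $519 the firm would lose by shutting down; producing recovers $150 of fixed cost.

Profit = -$369 at q = 5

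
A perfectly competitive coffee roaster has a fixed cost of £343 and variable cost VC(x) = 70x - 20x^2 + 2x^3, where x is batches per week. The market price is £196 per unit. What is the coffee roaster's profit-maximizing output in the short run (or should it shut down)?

From TC, MC = TC'(x) = 70 - 40x + 6x^2 and AVC = VC/x = 70 - 20x + 2x^2.
AVC is minimized where dAVC/dx = -20 + 4x = 0, at x = 5; min AVC = 70 - 20·5 + 2·5^2 = £20.
Since P = £196 ≥ min AVC = £20, price covers variable cost and the firm should produce.
Solving P = MC: -126 - 40x + 6x^2 = 0 ⇒ x = -7/3 or 9. On the upward-sloping branch, x* = 9.
Check: AVC at x = 9 is £52 ≤ P, so revenue covers variable cost.
Profit = P·x − TC = 196·9 − 811 = £953.

Produce at x = 9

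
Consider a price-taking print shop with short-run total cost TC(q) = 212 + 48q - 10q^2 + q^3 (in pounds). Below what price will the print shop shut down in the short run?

£23 per unit

The shutdown price is the minimum of AVC. VC = 48q - 10q^2 + q^3, so AVC = 48 - 10q + q^2.
dAVC/dq = -10 + 2q = 0 gives q = 5. min AVC = 48 - 10·5 + 5^2 = 23.
So the shutdown price is £23.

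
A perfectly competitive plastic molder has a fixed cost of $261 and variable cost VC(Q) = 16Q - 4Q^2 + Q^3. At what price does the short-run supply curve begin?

The shutdown price is the minimum of AVC. VC = 16Q - 4Q^2 + Q^3, so AVC = 16 - 4Q + Q^2.
At the minimum of AVC, MC = AVC. MC = 16 - 8Q + 3Q^2; setting MC = AVC gives 2Q^2 - 4Q = 0, so Q = 2. min AVC = 12.
For P < $12 the firm produces nothing.

$12 per unit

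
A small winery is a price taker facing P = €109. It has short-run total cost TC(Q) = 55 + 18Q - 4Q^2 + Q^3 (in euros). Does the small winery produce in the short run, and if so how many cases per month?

Strip out fixed cost: VC = 18Q - 4Q^2 + Q^3. Then AVC = 18 - 4Q + Q^2 and MC = 18 - 8Q + 3Q^2.
The AVC parabola has its vertex at Q = 4/2 = 2, where AVC = 18 - 4·2 + 2^2 = €14.
Because €109 ≥ €14, revenue can cover variable cost; the firm operates.
Set P = MC: 109 = 18 - 8Q + 3Q^2 → -91 - 8Q + 3Q^2 = 0. The roots are Q = -13/3 and Q = 7; the profit-maximizing output is on the rising part of MC, so Q* = 7.
Check: AVC at Q = 7 is €39 ≤ P, so revenue covers variable cost.
Profit = P·Q − TC = 109·7 − 328 = €435.

Produce at Q = 7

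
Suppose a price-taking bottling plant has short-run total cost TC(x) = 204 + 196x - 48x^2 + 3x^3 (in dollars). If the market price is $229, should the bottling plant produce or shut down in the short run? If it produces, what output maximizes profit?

Variable cost is VC = 196x - 48x^2 + 3x^3, so AVC = VC/x = 196 - 48x + 3x^2 and MC = dTC/dx = 196 - 96x + 9x^2.
AVC is minimized where dAVC/dx = -48 + 6x = 0, at x = 8; min AVC = 196 - 48·8 + 3·8^2 = $4.
P = $229 exceeds min AVC = $4, so the firm stays open.
Set P = MC: 229 = 196 - 96x + 9x^2 → -33 - 96x + 9x^2 = 0. The roots are x = -1/3 and x = 11; the profit-maximizing output is on the rising part of MC, so x* = 11.
Check: AVC at x = 11 is $31 ≤ P, so revenue covers variable cost.
Profit = P·x − TC = 229·11 − 545 = $1974.

Produce at x = 11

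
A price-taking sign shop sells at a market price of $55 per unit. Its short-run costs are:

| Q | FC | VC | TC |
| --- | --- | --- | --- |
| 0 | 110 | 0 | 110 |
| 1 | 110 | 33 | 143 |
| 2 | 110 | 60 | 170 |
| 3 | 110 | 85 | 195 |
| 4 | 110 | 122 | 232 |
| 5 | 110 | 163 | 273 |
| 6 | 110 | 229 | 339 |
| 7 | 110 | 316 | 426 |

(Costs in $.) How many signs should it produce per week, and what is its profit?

Q = 5; profit = $2

Tabulate TR − TC: Q=0: -110; Q=1: -88; Q=2: -60; Q=3: -30; Q=4: -12; Q=5: 2; Q=6: -9; Q=7: -41.
Profit is maximized at Q = 5. AVC there is 163/5 = $32.60 ≤ P, so producing beats shutting down (which would give -$110).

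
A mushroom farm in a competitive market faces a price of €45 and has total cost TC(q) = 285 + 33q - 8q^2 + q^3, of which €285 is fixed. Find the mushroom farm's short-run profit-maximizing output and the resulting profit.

Profit = -€141 at q = 6

AVC = 33 - 8q + q^2 has its minimum €17 at q = 4; price €45 clears that bar, so the firm operates.
MC = 33 - 16q + 3q^2. Setting P = MC and taking the root on the rising branch gives q* = 6.
TR = 45·6 = 270. TC = 285 + 126 = 411. Profit = 270 − 411 = -€141.
That loss of €141 beats the €285 the firm would lose by shutting down; producing recovers €144 of fixed cost.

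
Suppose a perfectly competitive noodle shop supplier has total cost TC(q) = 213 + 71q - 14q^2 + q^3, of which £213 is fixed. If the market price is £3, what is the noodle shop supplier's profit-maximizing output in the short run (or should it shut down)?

Variable cost is VC = 71q - 14q^2 + q^3, so AVC = VC/q = 71 - 14q + q^2 and MC = dTC/dq = 71 - 28q + 3q^2.
AVC hits its minimum where MC = AVC, at q = 7, giving min AVC = 71 - 14·7 + 7^2 = £22.
Since P = £3 < min AVC = £22, price fails to cover variable cost at any output.
Shutting down limits the loss to fixed cost, £213.

Shut down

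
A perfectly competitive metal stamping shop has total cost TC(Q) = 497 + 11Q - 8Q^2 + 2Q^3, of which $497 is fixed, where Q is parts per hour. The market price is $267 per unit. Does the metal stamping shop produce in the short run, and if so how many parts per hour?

Produce at Q = 8

Variable cost is VC = 11Q - 8Q^2 + 2Q^3, so AVC = VC/Q = 11 - 8Q + 2Q^2 and MC = dTC/dQ = 11 - 16Q + 6Q^2.
AVC hits its minimum where MC = AVC, at Q = 2, giving min AVC = 11 - 8·2 + 2·2^2 = $3.
Because $267 ≥ $3, revenue can cover variable cost; the firm operates.
Set P = MC: 267 = 11 - 16Q + 6Q^2 → -256 - 16Q + 6Q^2 = 0. The roots are Q = -16/3 and Q = 8; the profit-maximizing output is on the rising part of MC, so Q* = 8.
Check: AVC at Q = 8 is $75 ≤ P, so revenue covers variable cost.
Profit = P·Q − TC = 267·8 − 1097 = $1039.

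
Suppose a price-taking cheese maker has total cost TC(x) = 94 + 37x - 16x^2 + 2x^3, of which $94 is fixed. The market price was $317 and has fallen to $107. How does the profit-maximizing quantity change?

Output falls from 10 to 7

AVC = 37 - 16x + 2x^2, minimized at x = 4 where min AVC = $5. MC = 37 - 32x + 6x^2.
With P = $317 above the shutdown price, P = MC gives x = 10.
At P = $107 ≥ min AVC, set P = MC: x = 7. The firm stays open but cuts output.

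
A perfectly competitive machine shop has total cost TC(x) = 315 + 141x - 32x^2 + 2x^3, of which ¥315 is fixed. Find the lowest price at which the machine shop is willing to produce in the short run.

The shutdown price is the minimum of AVC. VC = 141x - 32x^2 + 2x^3, so AVC = 141 - 32x + 2x^2.
At the minimum of AVC, MC = AVC. MC = 141 - 64x + 6x^2; setting MC = AVC gives 4x^2 - 32x = 0, so x = 8. min AVC = 13.
The firm shuts down for any P below ¥13.

¥13 per unit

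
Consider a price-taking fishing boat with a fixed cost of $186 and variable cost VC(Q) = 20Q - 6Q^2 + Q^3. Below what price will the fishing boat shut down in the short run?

$11 per unit

The shutdown price is the minimum of AVC. VC = 20Q - 6Q^2 + Q^3, so AVC = 20 - 6Q + Q^2.
dAVC/dQ = -6 + 2Q = 0 gives Q = 3. min AVC = 20 - 6·3 + 3^2 = 11.
The firm shuts down for any P below $11.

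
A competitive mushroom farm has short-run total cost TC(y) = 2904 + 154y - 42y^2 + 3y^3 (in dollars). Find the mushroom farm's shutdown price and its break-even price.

Shutdown price = min AVC. AVC = 154 - 42y + 3y^2, with vertex at y = 7 and minimum $7.
ATC = 2904/y + 154 - 42y + 3y^2. Setting dATC/dy = −2904/y^2 − 42 + 6y = 0 gives y = 11 (since 6·11^3 − 42·11^2 = 2904).
min ATC = 2904/11 + 154 − 42·11 + 3·11^2 = $319. That is the break-even price.
For $7 ≤ P < $319 the firm produces at a loss; below $7 it shuts down.

Shutdown price = $7; break-even price = $319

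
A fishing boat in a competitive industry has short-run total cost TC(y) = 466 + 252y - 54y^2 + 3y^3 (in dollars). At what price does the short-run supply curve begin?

$9 per unit

The firm shuts down when price falls below the minimum of average variable cost. AVC = VC/y = 252 - 54y + 3y^2.
dAVC/dy = -54 + 6y = 0 gives y = 9. min AVC = 252 - 54·9 + 3·9^2 = 9.
So the shutdown price is $9.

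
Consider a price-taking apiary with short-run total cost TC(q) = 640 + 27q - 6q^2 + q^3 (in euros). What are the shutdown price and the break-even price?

Shutdown price = min AVC. AVC = 27 - 6q + q^2, with vertex at q = 3 and minimum €18.
ATC = 640/q + 27 - 6q + q^2. Setting dATC/dq = −640/q^2 − 6 + 2q = 0 gives q = 8 (since 2·8^3 − 6·8^2 = 640).
min ATC = 640/8 + 27 − 6·8 + 8^2 = €123. That is the break-even price.
Between these two prices the firm operates at a loss; above €123 it earns a profit.

Shutdown price = €18; break-even price = €123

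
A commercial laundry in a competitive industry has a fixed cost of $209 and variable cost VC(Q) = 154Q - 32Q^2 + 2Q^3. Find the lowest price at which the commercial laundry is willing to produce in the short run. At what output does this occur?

$26 per unit, at Q = 8

The shutdown price is the minimum of AVC. VC = 154Q - 32Q^2 + 2Q^3, so AVC = 154 - 32Q + 2Q^2.
At the minimum of AVC, MC = AVC. MC = 154 - 64Q + 6Q^2; setting MC = AVC gives 4Q^2 - 32Q = 0, so Q = 8. min AVC = 26.
So the shutdown price is $26.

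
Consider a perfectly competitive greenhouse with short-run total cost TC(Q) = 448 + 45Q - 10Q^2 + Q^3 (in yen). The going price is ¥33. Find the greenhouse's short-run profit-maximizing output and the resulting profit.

AVC = 45 - 10Q + Q^2; min AVC = ¥20 at Q = 5. Since P = ¥33 ≥ min AVC, the firm produces.
With MC = 45 - 20Q + 3Q^2, P = MC on the upward-sloping part at Q* = 6.
TR = 33·6 = 198. TC = 448 + 126 = 574. Profit = 198 − 574 = -¥376.
Shutting down would mean losing the fixed cost of ¥448, so operating at a loss of ¥376 is better by ¥72.

Profit = -¥376 at Q = 6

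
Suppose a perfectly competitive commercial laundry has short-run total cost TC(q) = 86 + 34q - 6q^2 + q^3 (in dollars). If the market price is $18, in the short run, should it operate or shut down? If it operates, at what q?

From TC, MC = TC'(q) = 34 - 12q + 3q^2 and AVC = VC/q = 34 - 6q + q^2.
AVC hits its minimum where MC = AVC, at q = 3, giving min AVC = 34 - 6·3 + 3^2 = $25.
With P < min AVC ($18 < $25), every unit sold adds to the loss.
Best response: produce nothing and absorb the $86 fixed cost.

Shut down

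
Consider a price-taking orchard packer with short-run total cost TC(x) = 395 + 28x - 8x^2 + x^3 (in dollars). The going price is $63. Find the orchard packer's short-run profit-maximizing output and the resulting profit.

Profit = -$101 at x = 7

AVC = 28 - 8x + x^2 has its minimum $12 at x = 4; price $63 clears that bar, so the firm operates.
MC = 28 - 16x + 3x^2. Setting P = MC and taking the root on the rising branch gives x* = 7.
TR = 63·7 = 441. TC = 395 + 147 = 542. Profit = 441 − 542 = -$101.
By producing, the firm covers all variable cost plus $294 of fixed cost; shutting down would lose the full $395.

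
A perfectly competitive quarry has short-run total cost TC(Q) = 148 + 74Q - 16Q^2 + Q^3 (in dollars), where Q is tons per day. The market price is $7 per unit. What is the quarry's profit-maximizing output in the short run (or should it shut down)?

Shut down

From TC, MC = TC'(Q) = 74 - 32Q + 3Q^2 and AVC = VC/Q = 74 - 16Q + Q^2.
AVC hits its minimum where MC = AVC, at Q = 8, giving min AVC = 74 - 16·8 + 8^2 = $10.
P = $7 lies below min AVC = $10; no output level covers variable cost.
Best response: produce nothing and absorb the $148 fixed cost.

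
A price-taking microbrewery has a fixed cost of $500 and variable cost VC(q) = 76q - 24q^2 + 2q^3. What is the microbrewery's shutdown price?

$4 per unit

The firm shuts down when price falls below the minimum of average variable cost. AVC = VC/q = 76 - 24q + 2q^2.
dAVC/dq = -24 + 4q = 0 gives q = 6. min AVC = 76 - 24·6 + 2·6^2 = 4.
So the shutdown price is $4.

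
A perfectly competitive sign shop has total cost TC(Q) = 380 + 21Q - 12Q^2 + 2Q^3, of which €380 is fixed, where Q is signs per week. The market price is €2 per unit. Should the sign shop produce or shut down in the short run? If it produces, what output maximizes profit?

Shut down

Variable cost is VC = 21Q - 12Q^2 + 2Q^3, so AVC = VC/Q = 21 - 12Q + 2Q^2 and MC = dTC/dQ = 21 - 24Q + 6Q^2.
AVC is minimized where dAVC/dQ = -12 + 4Q = 0, at Q = 3; min AVC = 21 - 12·3 + 2·3^2 = €3.
P = €2 lies below min AVC = €3; no output level covers variable cost.
Shutting down limits the loss to fixed cost, €380.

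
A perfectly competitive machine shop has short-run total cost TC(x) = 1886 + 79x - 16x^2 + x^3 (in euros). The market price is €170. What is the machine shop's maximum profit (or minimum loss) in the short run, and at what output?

Profit = -€196 at x = 13

AVC = 79 - 16x + x^2 has its minimum €15 at x = 8; price €170 clears that bar, so the firm operates.
With MC = 79 - 32x + 3x^2, P = MC on the upward-sloping part at x* = 13.
TR = 170·13 = 2210. TC = 1886 + 520 = 2406. Profit = 2210 − 2406 = -€196.
By producing, the firm covers all variable cost plus €1690 of fixed cost; shutting down would lose the full €1886.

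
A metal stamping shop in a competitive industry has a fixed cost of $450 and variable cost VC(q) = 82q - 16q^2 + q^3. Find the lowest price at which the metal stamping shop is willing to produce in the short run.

The shutdown price is the minimum of AVC. VC = 82q - 16q^2 + q^3, so AVC = 82 - 16q + q^2.
dAVC/dq = -16 + 2q = 0 gives q = 8. min AVC = 82 - 16·8 + 8^2 = 18.
So the shutdown price is $18.

$18 per unit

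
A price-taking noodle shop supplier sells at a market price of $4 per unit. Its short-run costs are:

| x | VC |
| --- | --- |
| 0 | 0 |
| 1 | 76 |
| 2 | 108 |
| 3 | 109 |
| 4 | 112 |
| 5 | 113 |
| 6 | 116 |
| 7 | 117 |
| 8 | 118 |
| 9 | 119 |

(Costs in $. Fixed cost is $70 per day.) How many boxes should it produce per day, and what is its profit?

x = 0 (shut down); profit = -$70

Compute π = P·x − TC at each output: x=0: -70; x=1: -142; x=2: -170; x=3: -167; x=4: -166; x=5: -163; x=6: -162; x=7: -159; x=8: -156; x=9: -153.
Profit is highest at x = 0. Equivalently, the lowest AVC in the table is 119/9 ≈ $13.22 at x = 9, and P = $4 falls below it — price never covers variable cost, so the firm shuts down and loses only its fixed cost.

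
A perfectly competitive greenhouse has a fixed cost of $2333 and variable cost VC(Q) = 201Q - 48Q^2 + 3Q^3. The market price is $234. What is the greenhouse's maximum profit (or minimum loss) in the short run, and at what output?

Profit = -$155 at Q = 11

AVC = 201 - 48Q + 3Q^2; min AVC = $9 at Q = 8. Since P = $234 ≥ min AVC, the firm produces.
With MC = 201 - 96Q + 9Q^2, P = MC on the upward-sloping part at Q* = 11.
TR = 234·11 = 2574. TC = 2333 + 396 = 2729. Profit = 2574 − 2729 = -$155.
Shutting down would mean losing the fixed cost of $2333, so operating at a loss of $155 is better by $2178.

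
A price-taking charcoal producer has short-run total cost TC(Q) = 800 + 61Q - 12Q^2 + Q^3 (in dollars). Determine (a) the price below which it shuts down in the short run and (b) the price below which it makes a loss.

AVC = 61 - 12Q + Q^2; minimized at Q = 6, giving min AVC = $25. That is the shutdown price.
ATC = 800/Q + 61 - 12Q + Q^2. Setting dATC/dQ = −800/Q^2 − 12 + 2Q = 0 gives Q = 10 (since 2·10^3 − 12·10^2 = 800).
min ATC = 800/10 + 61 − 12·10 + 10^2 = $121. That is the break-even price.
Between these two prices the firm operates at a loss; above $121 it earns a profit.

Shutdown price = $25; break-even price = $121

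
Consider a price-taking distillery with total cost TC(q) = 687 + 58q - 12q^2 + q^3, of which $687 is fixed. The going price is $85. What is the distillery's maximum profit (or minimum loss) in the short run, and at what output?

AVC = 58 - 12q + q^2; min AVC = $22 at q = 6. Since P = $85 ≥ min AVC, the firm produces.
With MC = 58 - 24q + 3q^2, P = MC on the upward-sloping part at q* = 9.
TR = 85·9 = 765. TC = 687 + 279 = 966. Profit = 765 − 966 = -$201.
By producing, the firm covers all variable cost plus $486 of fixed cost; shutting down would lose the full $687.

Profit = -$201 at q = 9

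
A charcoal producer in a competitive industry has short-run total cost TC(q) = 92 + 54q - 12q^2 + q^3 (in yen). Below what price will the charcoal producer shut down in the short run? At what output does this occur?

¥18 per unit, at q = 6

The firm shuts down when price falls below the minimum of average variable cost. AVC = VC/q = 54 - 12q + q^2.
At the minimum of AVC, MC = AVC. MC = 54 - 24q + 3q^2; setting MC = AVC gives 2q^2 - 12q = 0, so q = 6. min AVC = 18.
The firm shuts down for any P below ¥18.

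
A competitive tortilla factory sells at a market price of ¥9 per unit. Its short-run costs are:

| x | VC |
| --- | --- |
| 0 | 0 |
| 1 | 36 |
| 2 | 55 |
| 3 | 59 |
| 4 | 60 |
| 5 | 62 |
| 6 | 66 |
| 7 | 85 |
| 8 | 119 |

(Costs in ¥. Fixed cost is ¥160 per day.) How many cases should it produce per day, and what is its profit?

x = 0 (shut down); profit = -¥160

Profit at each row (π = 9x − TC): x=0: -160; x=1: -187; x=2: -197; x=3: -192; x=4: -184; x=5: -177; x=6: -172; x=7: -182; x=8: -207.
Profit is highest at x = 0. Equivalently, the lowest AVC in the table is 66/6 ≈ ¥11 at x = 6, and P = ¥9 falls below it — price never covers variable cost, so the firm shuts down and loses only its fixed cost.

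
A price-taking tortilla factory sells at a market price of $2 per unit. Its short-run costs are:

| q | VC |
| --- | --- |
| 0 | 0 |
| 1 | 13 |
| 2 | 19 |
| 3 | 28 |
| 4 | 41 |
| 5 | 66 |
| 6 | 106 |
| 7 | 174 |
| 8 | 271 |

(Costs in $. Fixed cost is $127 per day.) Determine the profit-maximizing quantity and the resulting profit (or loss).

q = 0 (shut down); profit = -$127

Tabulate TR − TC: q=0: -127; q=1: -138; q=2: -142; q=3: -149; q=4: -160; q=5: -183; q=6: -221; q=7: -287; q=8: -382.
Profit is highest at q = 0. Equivalently, the lowest AVC in the table is 28/3 ≈ $9.33 at q = 3, and P = $2 falls below it — price never covers variable cost, so the firm shuts down and loses only its fixed cost.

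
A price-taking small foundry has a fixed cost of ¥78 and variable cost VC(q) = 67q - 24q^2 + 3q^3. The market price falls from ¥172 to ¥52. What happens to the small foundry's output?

Output falls from 7 to 5

AVC = 67 - 24q + 3q^2, minimized at q = 4 where min AVC = ¥19. MC = 67 - 48q + 9q^2.
At P = ¥172 ≥ min AVC, set P = MC on the rising branch: q = 7.
At P = ¥52 ≥ min AVC, set P = MC: q = 5. The firm stays open but cuts output.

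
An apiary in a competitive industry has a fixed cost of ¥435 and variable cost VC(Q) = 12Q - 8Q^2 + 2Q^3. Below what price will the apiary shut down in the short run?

¥4 per unit

The shutdown price is the minimum of AVC. VC = 12Q - 8Q^2 + 2Q^3, so AVC = 12 - 8Q + 2Q^2.
At the minimum of AVC, MC = AVC. MC = 12 - 16Q + 6Q^2; setting MC = AVC gives 4Q^2 - 8Q = 0, so Q = 2. min AVC = 4.
So the shutdown price is ¥4.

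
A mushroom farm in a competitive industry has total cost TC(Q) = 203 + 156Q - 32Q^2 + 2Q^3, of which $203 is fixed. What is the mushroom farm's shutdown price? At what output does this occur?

$28 per unit, at Q = 8

The firm shuts down when price falls below the minimum of average variable cost. AVC = VC/Q = 156 - 32Q + 2Q^2.
dAVC/dQ = -32 + 4Q = 0 gives Q = 8. min AVC = 156 - 32·8 + 2·8^2 = 28.
For P < $28 the firm produces nothing.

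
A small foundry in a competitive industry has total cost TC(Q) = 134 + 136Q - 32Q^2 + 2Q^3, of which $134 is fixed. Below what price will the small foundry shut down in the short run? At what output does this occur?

$8 per unit, at Q = 8

The shutdown price is the minimum of AVC. VC = 136Q - 32Q^2 + 2Q^3, so AVC = 136 - 32Q + 2Q^2.
dAVC/dQ = -32 + 4Q = 0 gives Q = 8. min AVC = 136 - 32·8 + 2·8^2 = 8.
So the shutdown price is $8.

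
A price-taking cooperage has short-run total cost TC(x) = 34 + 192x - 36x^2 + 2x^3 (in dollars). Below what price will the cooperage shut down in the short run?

The shutdown price is the minimum of AVC. VC = 192x - 36x^2 + 2x^3, so AVC = 192 - 36x + 2x^2.
dAVC/dx = -36 + 4x = 0 gives x = 9. min AVC = 192 - 36·9 + 2·9^2 = 30.
So the shutdown price is $30.

$30 per unit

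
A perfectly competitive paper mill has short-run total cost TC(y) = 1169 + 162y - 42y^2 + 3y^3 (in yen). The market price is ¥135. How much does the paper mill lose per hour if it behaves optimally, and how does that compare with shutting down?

AVC = 162 - 42y + 3y^2; min AVC = ¥15 at y = 7. Since P = ¥135 ≥ min AVC, the firm produces.
With MC = 162 - 84y + 9y^2, P = MC on the upward-sloping part at y* = 9.
TR = 135·9 = 1215. TC = 1169 + 243 = 1412. Profit = 1215 − 1412 = -¥197.
By producing, the firm covers all variable cost plus ¥972 of fixed cost; shutting down would lose the full ¥1169.

Profit = -¥197 at y = 9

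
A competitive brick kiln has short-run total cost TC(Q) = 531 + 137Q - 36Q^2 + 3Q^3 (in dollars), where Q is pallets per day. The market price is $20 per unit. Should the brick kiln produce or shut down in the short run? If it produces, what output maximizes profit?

From TC, MC = TC'(Q) = 137 - 72Q + 9Q^2 and AVC = VC/Q = 137 - 36Q + 3Q^2.
AVC is minimized where dAVC/dQ = -36 + 6Q = 0, at Q = 6; min AVC = 137 - 36·6 + 3·6^2 = $29.
With P < min AVC ($20 < $29), every unit sold adds to the loss.
Best response: produce nothing and absorb the $531 fixed cost.

Shut down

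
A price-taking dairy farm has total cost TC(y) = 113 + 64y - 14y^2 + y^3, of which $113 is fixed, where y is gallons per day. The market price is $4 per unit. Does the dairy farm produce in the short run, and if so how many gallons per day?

Variable cost is VC = 64y - 14y^2 + y^3, so AVC = VC/y = 64 - 14y + y^2 and MC = dTC/dy = 64 - 28y + 3y^2.
AVC hits its minimum where MC = AVC, at y = 7, giving min AVC = 64 - 14·7 + 7^2 = $15.
Since P = $4 < min AVC = $15, price fails to cover variable cost at any output.
Shutting down limits the loss to fixed cost, $113.

Shut down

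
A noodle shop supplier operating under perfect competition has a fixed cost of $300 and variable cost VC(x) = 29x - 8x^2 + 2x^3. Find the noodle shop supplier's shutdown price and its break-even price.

Shutdown price = $21; break-even price = $99

AVC = 29 - 8x + 2x^2; minimized at x = 2, giving min AVC = $21. That is the shutdown price.
ATC = 300/x + 29 - 8x + 2x^2. Setting dATC/dx = −300/x^2 − 8 + 4x = 0 gives x = 5 (since 4·5^3 − 8·5^2 = 300).
min ATC = 300/5 + 29 − 8·5 + 2·5^2 = $99. That is the break-even price.
For $21 ≤ P < $99 the firm produces at a loss; below $21 it shuts down.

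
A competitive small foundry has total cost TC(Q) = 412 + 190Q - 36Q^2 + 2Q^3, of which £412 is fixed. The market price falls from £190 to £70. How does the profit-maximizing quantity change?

MC = 190 - 72Q + 6Q^2; the shutdown threshold is min AVC = £28 (at Q = 9).
At P = £190 ≥ min AVC, set P = MC on the rising branch: Q = 12.
At P = £70 ≥ min AVC, set P = MC: Q = 10. The firm stays open but cuts output.

Output falls from 12 to 10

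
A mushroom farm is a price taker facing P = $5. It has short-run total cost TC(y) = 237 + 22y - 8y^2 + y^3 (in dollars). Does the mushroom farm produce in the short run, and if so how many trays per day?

Shut down

Strip out fixed cost: VC = 22y - 8y^2 + y^3. Then AVC = 22 - 8y + y^2 and MC = 22 - 16y + 3y^2.
The AVC parabola has its vertex at y = 8/2 = 4, where AVC = 22 - 8·4 + 4^2 = $6.
Since P = $5 < min AVC = $6, price fails to cover variable cost at any output.
Best response: produce nothing and absorb the $237 fixed cost.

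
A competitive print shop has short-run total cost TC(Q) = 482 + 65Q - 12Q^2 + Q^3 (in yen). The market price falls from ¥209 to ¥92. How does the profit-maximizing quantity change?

MC = 65 - 24Q + 3Q^2; the shutdown threshold is min AVC = ¥29 (at Q = 6).
At P = ¥209 ≥ min AVC, set P = MC on the rising branch: Q = 12.
At P = ¥92 ≥ min AVC, set P = MC: Q = 9. The firm stays open but cuts output.

Output falls from 12 to 9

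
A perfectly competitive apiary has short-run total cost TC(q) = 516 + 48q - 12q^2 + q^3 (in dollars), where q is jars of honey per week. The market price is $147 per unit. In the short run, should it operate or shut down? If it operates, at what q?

From TC, MC = TC'(q) = 48 - 24q + 3q^2 and AVC = VC/q = 48 - 12q + q^2.
AVC is minimized where dAVC/dq = -12 + 2q = 0, at q = 6; min AVC = 48 - 12·6 + 6^2 = $12.
Because $147 ≥ $12, revenue can cover variable cost; the firm operates.
Solving P = MC: -99 - 24q + 3q^2 = 0 ⇒ q = -3 or 11. On the upward-sloping branch, q* = 11.
Check: AVC at q = 11 is $37 ≤ P, so revenue covers variable cost.
Profit = P·q − TC = 147·11 − 923 = $694.

Produce at q = 11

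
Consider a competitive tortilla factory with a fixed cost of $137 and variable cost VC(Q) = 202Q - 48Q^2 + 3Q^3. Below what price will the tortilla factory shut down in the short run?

The firm shuts down when price falls below the minimum of average variable cost. AVC = VC/Q = 202 - 48Q + 3Q^2.
dAVC/dQ = -48 + 6Q = 0 gives Q = 8. min AVC = 202 - 48·8 + 3·8^2 = 10.
The firm shuts down for any P below $10.

$10 per unit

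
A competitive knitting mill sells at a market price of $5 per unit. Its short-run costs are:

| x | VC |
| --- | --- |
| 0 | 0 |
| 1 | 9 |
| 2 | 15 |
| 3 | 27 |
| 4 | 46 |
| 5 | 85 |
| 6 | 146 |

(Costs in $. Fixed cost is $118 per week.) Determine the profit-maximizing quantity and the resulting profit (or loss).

Compute π = P·x − TC at each output: x=0: -118; x=1: -122; x=2: -123; x=3: -130; x=4: -144; x=5: -178; x=6: -234.
Profit is highest at x = 0. Equivalently, the lowest AVC in the table is 15/2 ≈ $7.50 at x = 2, and P = $5 falls below it — price never covers variable cost, so the firm shuts down and loses only its fixed cost.

x = 0 (shut down); profit = -$118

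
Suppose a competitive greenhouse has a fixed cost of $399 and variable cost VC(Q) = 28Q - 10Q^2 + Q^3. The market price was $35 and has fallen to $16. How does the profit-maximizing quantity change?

Output falls from 7 to 6

AVC = 28 - 10Q + Q^2, minimized at Q = 5 where min AVC = $3. MC = 28 - 20Q + 3Q^2.
With P = $35 above the shutdown price, P = MC gives Q = 7.
At P = $16 ≥ min AVC, set P = MC: Q = 6. The firm stays open but cuts output.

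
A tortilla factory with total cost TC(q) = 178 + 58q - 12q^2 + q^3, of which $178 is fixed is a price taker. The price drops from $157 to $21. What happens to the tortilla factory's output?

MC = 58 - 24q + 3q^2; the shutdown threshold is min AVC = $22 (at q = 6).
At P = $157 ≥ min AVC, set P = MC on the rising branch: q = 11.
At P = $21 < min AVC = $22, price no longer covers variable cost at any output, so the firm shuts down: q = 0.

Output falls from 11 to 0 (the firm shuts down)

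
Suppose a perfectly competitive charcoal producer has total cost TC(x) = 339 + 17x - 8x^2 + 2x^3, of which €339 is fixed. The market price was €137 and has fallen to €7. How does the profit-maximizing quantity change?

Output falls from 6 to 0 (the firm shuts down)

MC = 17 - 16x + 6x^2; the shutdown threshold is min AVC = €9 (at x = 2).
At P = €137 ≥ min AVC, set P = MC on the rising branch: x = 6.
At P = €7 < min AVC = €9, price no longer covers variable cost at any output, so the firm shuts down: x = 0.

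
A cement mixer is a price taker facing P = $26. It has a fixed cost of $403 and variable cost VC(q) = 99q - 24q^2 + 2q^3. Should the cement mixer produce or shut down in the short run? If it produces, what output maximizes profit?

Shut down

Strip out fixed cost: VC = 99q - 24q^2 + 2q^3. Then AVC = 99 - 24q + 2q^2 and MC = 99 - 48q + 6q^2.
AVC is minimized where dAVC/dq = -24 + 4q = 0, at q = 6; min AVC = 99 - 24·6 + 2·6^2 = $27.
Since P = $26 < min AVC = $27, price fails to cover variable cost at any output.
Shutting down limits the loss to fixed cost, $403.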